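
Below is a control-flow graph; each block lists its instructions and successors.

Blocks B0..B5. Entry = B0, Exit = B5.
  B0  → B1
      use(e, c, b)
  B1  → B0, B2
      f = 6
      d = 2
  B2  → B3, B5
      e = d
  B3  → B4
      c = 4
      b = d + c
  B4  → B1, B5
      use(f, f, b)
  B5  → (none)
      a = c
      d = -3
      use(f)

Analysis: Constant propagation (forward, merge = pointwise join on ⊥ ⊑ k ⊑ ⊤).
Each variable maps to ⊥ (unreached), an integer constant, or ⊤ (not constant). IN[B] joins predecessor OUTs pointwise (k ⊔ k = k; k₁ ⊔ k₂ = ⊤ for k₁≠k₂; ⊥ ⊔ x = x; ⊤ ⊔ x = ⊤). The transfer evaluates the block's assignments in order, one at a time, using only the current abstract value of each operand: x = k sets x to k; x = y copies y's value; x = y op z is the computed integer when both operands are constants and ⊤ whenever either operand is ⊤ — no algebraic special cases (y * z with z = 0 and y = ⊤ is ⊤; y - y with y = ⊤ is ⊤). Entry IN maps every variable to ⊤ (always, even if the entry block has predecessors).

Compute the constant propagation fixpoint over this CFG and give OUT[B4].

Fixpoint table:
  B0:  IN=(all ⊤)  OUT=(all ⊤)
  B1:  IN=(all ⊤)  OUT={d:2, f:6; rest ⊤}
  B2:  IN={d:2, f:6; rest ⊤}  OUT={d:2, e:2, f:6; rest ⊤}
  B3:  IN={d:2, e:2, f:6; rest ⊤}  OUT={b:6, c:4, d:2, e:2, f:6; rest ⊤}
  B4:  IN={b:6, c:4, d:2, e:2, f:6; rest ⊤}  OUT={b:6, c:4, d:2, e:2, f:6; rest ⊤}
  B5:  IN={d:2, e:2, f:6; rest ⊤}  OUT={d:-3, e:2, f:6; rest ⊤}

Merge at B4: IN[B4] = OUT[B3] = {a: ⊤, b: 6, c: 4, d: 2, e: 2, f: 6}
Applying B4's transfer function to that IN value gives OUT[B4] (row B4 above).

Answer: {a: ⊤, b: 6, c: 4, d: 2, e: 2, f: 6}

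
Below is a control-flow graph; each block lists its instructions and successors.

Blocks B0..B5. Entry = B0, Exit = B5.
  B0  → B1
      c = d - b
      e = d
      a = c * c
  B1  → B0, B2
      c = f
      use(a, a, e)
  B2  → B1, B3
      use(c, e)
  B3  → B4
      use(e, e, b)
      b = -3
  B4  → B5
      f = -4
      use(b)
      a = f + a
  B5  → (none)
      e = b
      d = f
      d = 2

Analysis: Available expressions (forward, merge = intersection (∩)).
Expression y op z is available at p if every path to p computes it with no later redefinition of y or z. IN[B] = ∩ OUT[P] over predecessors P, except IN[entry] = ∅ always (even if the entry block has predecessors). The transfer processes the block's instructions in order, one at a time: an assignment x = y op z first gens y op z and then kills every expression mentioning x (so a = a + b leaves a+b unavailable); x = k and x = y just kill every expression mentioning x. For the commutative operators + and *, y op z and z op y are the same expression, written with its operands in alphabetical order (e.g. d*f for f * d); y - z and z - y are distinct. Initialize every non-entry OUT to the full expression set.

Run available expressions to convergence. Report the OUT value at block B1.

Fixpoint table:
  B0: | IN={} | OUT={c*c, d-b}
  B1: | IN={d-b} | OUT={d-b}
  B2: | IN={d-b} | OUT={d-b}
  B3: | IN={d-b} | OUT={}
  B4: | IN={} | OUT={}
  B5: | IN={} | OUT={}

Merge at B1: IN[B1] = OUT[B0] ∩ OUT[B2] = {d-b}
Applying B1's transfer function to that IN value gives OUT[B1] (row B1 above).

Answer: {d-b}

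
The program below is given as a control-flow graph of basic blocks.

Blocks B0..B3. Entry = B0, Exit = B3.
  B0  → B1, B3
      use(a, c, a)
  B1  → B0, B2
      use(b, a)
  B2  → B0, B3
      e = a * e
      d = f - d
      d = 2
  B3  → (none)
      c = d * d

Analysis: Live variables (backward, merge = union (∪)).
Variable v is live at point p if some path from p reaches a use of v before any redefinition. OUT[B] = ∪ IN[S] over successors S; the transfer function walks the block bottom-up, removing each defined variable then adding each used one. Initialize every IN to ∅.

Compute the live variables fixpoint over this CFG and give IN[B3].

Converged values:
  B0:  IN={a, b, c, d, e, f}  OUT={a, b, c, d, e, f}
  B1:  IN={a, b, c, d, e, f}  OUT={a, b, c, d, e, f}
  B2:  IN={a, b, c, d, e, f}  OUT={a, b, c, d, e, f}
  B3:  IN={d}  OUT={}

B3 is the boundary node: OUT[B3] = {}
Applying B3's transfer function to that OUT value gives IN[B3] (row B3 above).

Answer: {d}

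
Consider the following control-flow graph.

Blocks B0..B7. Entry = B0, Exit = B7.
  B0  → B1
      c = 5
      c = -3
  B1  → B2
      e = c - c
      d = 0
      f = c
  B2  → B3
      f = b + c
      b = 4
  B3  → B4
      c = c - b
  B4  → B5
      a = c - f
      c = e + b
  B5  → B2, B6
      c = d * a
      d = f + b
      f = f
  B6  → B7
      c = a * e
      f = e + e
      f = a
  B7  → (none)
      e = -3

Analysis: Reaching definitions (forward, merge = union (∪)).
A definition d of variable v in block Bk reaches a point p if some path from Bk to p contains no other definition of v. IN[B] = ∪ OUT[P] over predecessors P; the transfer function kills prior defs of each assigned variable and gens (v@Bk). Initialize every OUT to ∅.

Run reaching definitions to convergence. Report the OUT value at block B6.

Answer: {a@B4, b@B2, c@B6, d@B5, e@B1, f@B6}

Derivation:
Converged values:
  B0:   IN={}   OUT={c@B0}
  B1:   IN={c@B0}   OUT={c@B0, d@B1, e@B1, f@B1}
  B2:   IN={a@B4, b@B2, c@B0, c@B5, d@B1, d@B5, e@B1, f@B1, f@B5}   OUT={a@B4, b@B2, c@B0, c@B5, d@B1, d@B5, e@B1, f@B2}
  B3:   IN={a@B4, b@B2, c@B0, c@B5, d@B1, d@B5, e@B1, f@B2}   OUT={a@B4, b@B2, c@B3, d@B1, d@B5, e@B1, f@B2}
  B4:   IN={a@B4, b@B2, c@B3, d@B1, d@B5, e@B1, f@B2}   OUT={a@B4, b@B2, c@B4, d@B1, d@B5, e@B1, f@B2}
  B5:   IN={a@B4, b@B2, c@B4, d@B1, d@B5, e@B1, f@B2}   OUT={a@B4, b@B2, c@B5, d@B5, e@B1, f@B5}
  B6:   IN={a@B4, b@B2, c@B5, d@B5, e@B1, f@B5}   OUT={a@B4, b@B2, c@B6, d@B5, e@B1, f@B6}
  B7:   IN={a@B4, b@B2, c@B6, d@B5, e@B1, f@B6}   OUT={a@B4, b@B2, c@B6, d@B5, e@B7, f@B6}

Merge at B6: IN[B6] = OUT[B5] = {a@B4, b@B2, c@B5, d@B5, e@B1, f@B5}
Applying B6's transfer function to that IN value gives OUT[B6] (row B6 above).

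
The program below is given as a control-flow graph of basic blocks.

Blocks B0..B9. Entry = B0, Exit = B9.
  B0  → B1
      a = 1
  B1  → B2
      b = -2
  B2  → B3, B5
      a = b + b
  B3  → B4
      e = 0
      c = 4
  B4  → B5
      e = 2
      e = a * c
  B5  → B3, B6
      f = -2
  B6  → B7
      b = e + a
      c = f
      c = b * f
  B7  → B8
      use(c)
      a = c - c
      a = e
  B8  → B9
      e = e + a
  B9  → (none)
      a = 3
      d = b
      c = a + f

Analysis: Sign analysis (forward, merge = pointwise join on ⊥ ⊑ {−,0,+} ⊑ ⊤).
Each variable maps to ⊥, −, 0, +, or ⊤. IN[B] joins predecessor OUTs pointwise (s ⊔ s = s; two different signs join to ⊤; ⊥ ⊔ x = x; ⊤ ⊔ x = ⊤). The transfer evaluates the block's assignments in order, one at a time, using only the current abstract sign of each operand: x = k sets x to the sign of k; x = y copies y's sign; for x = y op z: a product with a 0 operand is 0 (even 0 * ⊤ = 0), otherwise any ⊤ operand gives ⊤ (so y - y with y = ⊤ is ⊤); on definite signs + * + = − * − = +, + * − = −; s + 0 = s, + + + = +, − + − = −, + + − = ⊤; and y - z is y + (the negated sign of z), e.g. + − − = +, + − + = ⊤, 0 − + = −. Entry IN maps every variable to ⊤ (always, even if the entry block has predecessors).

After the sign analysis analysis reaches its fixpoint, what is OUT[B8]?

Answer: {a: ⊤, b: ⊤, c: ⊤, d: ⊤, e: ⊤, f: -}

Derivation:
Fixpoint table:
  B0:   IN=(all ⊤)   OUT={a:+; rest ⊤}
  B1:   IN={a:+; rest ⊤}   OUT={a:+, b:-; rest ⊤}
  B2:   IN={a:+, b:-; rest ⊤}   OUT={a:-, b:-; rest ⊤}
  B3:   IN={a:-, b:-; rest ⊤}   OUT={a:-, b:-, c:+, e:0; rest ⊤}
  B4:   IN={a:-, b:-, c:+, e:0; rest ⊤}   OUT={a:-, b:-, c:+, e:-; rest ⊤}
  B5:   IN={a:-, b:-; rest ⊤}   OUT={a:-, b:-, f:-; rest ⊤}
  B6:   IN={a:-, b:-, f:-; rest ⊤}   OUT={a:-, f:-; rest ⊤}
  B7:   IN={a:-, f:-; rest ⊤}   OUT={f:-; rest ⊤}
  B8:   IN={f:-; rest ⊤}   OUT={f:-; rest ⊤}
  B9:   IN={f:-; rest ⊤}   OUT={a:+, f:-; rest ⊤}

Merge at B8: IN[B8] = OUT[B7] = {a: ⊤, b: ⊤, c: ⊤, d: ⊤, e: ⊤, f: -}
Applying B8's transfer function to that IN value gives OUT[B8] (row B8 above).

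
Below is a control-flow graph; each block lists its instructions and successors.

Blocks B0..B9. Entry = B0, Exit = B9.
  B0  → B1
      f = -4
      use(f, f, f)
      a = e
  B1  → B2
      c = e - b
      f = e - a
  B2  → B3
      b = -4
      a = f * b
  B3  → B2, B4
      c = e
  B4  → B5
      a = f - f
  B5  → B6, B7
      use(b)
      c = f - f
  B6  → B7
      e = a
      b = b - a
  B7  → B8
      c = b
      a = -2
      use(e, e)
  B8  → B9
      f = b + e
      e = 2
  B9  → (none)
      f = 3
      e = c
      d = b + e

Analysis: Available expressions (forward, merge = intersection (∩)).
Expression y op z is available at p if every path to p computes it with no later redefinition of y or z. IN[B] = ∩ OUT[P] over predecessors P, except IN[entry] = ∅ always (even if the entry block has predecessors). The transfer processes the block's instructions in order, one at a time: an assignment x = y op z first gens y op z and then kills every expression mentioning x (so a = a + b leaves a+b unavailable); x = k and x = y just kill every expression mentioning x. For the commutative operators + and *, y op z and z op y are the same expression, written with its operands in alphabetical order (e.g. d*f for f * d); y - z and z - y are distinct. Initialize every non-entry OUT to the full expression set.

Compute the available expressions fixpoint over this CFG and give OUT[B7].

Answer: {f-f}

Derivation:
Fixpoint table:
  B0:   IN={}   OUT={}
  B1:   IN={}   OUT={e-a, e-b}
  B2:   IN={}   OUT={b*f}
  B3:   IN={b*f}   OUT={b*f}
  B4:   IN={b*f}   OUT={b*f, f-f}
  B5:   IN={b*f, f-f}   OUT={b*f, f-f}
  B6:   IN={b*f, f-f}   OUT={f-f}
  B7:   IN={f-f}   OUT={f-f}
  B8:   IN={f-f}   OUT={}
  B9:   IN={}   OUT={b+e}

Merge at B7: IN[B7] = OUT[B5] ∩ OUT[B6] = {f-f}
Applying B7's transfer function to that IN value gives OUT[B7] (row B7 above).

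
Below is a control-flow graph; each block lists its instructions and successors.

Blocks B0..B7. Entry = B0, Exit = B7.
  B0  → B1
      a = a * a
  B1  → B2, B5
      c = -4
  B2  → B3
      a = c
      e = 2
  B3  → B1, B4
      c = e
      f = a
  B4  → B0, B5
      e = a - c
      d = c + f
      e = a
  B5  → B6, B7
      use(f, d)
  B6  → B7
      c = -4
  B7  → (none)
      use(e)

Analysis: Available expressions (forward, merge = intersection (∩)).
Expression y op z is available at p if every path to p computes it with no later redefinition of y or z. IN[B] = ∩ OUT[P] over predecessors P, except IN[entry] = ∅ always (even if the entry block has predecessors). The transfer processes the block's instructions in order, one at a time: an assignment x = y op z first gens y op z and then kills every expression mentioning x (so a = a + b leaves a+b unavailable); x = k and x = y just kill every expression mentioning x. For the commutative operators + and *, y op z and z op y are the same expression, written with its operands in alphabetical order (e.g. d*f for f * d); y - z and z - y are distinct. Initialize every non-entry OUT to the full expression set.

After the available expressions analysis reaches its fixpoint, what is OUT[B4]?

Answer: {a-c, c+f}

Working:
Converged values:
  B0:   IN={}   OUT={}
  B1:   IN={}   OUT={}
  B2:   IN={}   OUT={}
  B3:   IN={}   OUT={}
  B4:   IN={}   OUT={a-c, c+f}
  B5:   IN={}   OUT={}
  B6:   IN={}   OUT={}
  B7:   IN={}   OUT={}

Merge at B4: IN[B4] = OUT[B3] = {}
Applying B4's transfer function to that IN value gives OUT[B4] (row B4 above).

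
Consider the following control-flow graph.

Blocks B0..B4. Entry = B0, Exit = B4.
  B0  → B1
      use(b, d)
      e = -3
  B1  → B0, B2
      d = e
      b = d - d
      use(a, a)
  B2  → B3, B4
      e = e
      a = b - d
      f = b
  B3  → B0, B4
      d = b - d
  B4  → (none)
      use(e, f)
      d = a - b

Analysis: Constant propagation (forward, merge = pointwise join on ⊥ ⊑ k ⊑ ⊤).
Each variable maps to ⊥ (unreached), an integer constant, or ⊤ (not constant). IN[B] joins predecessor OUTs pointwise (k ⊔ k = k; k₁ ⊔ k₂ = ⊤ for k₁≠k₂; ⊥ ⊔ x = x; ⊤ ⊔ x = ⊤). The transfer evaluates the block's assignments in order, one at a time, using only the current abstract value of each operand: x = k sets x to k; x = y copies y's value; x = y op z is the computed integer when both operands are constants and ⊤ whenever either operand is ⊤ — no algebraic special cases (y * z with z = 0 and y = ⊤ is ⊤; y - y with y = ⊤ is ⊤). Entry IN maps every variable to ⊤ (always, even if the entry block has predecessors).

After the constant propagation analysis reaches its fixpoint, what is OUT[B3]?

Fixpoint table:
  B0:  IN=(all ⊤)  OUT={e:-3; rest ⊤}
  B1:  IN={e:-3; rest ⊤}  OUT={b:0, d:-3, e:-3; rest ⊤}
  B2:  IN={b:0, d:-3, e:-3; rest ⊤}  OUT={a:3, b:0, d:-3, e:-3, f:0; rest ⊤}
  B3:  IN={a:3, b:0, d:-3, e:-3, f:0; rest ⊤}  OUT={a:3, b:0, d:3, e:-3, f:0; rest ⊤}
  B4:  IN={a:3, b:0, e:-3, f:0; rest ⊤}  OUT={a:3, b:0, d:3, e:-3, f:0; rest ⊤}

Merge at B3: IN[B3] = OUT[B2] = {a: 3, b: 0, c: ⊤, d: -3, e: -3, f: 0}
Applying B3's transfer function to that IN value gives OUT[B3] (row B3 above).

Answer: {a: 3, b: 0, c: ⊤, d: 3, e: -3, f: 0}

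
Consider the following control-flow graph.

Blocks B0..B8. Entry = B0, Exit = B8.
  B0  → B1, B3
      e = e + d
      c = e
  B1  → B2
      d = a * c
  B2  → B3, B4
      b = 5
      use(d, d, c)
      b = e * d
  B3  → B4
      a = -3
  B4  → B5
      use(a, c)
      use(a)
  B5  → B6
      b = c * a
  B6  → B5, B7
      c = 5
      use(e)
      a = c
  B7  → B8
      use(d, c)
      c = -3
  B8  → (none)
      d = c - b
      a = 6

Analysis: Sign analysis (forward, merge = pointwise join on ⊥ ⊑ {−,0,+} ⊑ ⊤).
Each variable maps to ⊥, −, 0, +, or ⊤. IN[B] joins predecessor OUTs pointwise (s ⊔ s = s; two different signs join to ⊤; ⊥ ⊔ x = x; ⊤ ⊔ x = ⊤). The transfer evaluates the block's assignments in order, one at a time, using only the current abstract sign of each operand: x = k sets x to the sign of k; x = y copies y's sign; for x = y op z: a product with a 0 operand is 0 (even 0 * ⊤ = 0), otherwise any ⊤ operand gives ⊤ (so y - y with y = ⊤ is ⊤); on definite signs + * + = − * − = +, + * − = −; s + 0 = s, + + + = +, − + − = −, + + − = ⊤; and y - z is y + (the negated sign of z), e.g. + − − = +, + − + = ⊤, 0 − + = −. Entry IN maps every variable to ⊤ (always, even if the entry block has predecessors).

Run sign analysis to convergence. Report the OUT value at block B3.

Answer: {a: -, b: ⊤, c: ⊤, d: ⊤, e: ⊤, f: ⊤}

Trace:
Converged values:
  B0: | IN=(all ⊤) | OUT=(all ⊤)
  B1: | IN=(all ⊤) | OUT=(all ⊤)
  B2: | IN=(all ⊤) | OUT=(all ⊤)
  B3: | IN=(all ⊤) | OUT={a:-; rest ⊤}
  B4: | IN=(all ⊤) | OUT=(all ⊤)
  B5: | IN=(all ⊤) | OUT=(all ⊤)
  B6: | IN=(all ⊤) | OUT={a:+, c:+; rest ⊤}
  B7: | IN={a:+, c:+; rest ⊤} | OUT={a:+, c:-; rest ⊤}
  B8: | IN={a:+, c:-; rest ⊤} | OUT={a:+, c:-; rest ⊤}

Merge at B3: IN[B3] = OUT[B0] ⊔ OUT[B2] = {a: ⊤, b: ⊤, c: ⊤, d: ⊤, e: ⊤, f: ⊤}
Applying B3's transfer function to that IN value gives OUT[B3] (row B3 above).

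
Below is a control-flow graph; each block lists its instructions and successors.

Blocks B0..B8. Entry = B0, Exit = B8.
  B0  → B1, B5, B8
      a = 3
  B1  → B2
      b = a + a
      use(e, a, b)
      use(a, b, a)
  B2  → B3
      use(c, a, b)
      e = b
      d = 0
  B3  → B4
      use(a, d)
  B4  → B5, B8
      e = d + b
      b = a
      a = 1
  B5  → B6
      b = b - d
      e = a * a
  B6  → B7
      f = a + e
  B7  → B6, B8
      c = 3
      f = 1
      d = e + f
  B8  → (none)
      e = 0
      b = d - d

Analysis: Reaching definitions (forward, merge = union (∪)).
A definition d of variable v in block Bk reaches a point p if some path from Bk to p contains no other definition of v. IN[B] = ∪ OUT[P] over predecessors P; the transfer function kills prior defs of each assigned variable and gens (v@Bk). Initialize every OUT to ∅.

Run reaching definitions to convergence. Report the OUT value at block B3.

Answer: {a@B0, b@B1, d@B2, e@B2}

Derivation:
Per-block solution:
  B0:   IN={}   OUT={a@B0}
  B1:   IN={a@B0}   OUT={a@B0, b@B1}
  B2:   IN={a@B0, b@B1}   OUT={a@B0, b@B1, d@B2, e@B2}
  B3:   IN={a@B0, b@B1, d@B2, e@B2}   OUT={a@B0, b@B1, d@B2, e@B2}
  B4:   IN={a@B0, b@B1, d@B2, e@B2}   OUT={a@B4, b@B4, d@B2, e@B4}
  B5:   IN={a@B0, a@B4, b@B4, d@B2, e@B4}   OUT={a@B0, a@B4, b@B5, d@B2, e@B5}
  B6:   IN={a@B0, a@B4, b@B5, c@B7, d@B2, d@B7, e@B5, f@B7}   OUT={a@B0, a@B4, b@B5, c@B7, d@B2, d@B7, e@B5, f@B6}
  B7:   IN={a@B0, a@B4, b@B5, c@B7, d@B2, d@B7, e@B5, f@B6}   OUT={a@B0, a@B4, b@B5, c@B7, d@B7, e@B5, f@B7}
  B8:   IN={a@B0, a@B4, b@B4, b@B5, c@B7, d@B2, d@B7, e@B4, e@B5, f@B7}   OUT={a@B0, a@B4, b@B8, c@B7, d@B2, d@B7, e@B8, f@B7}

Merge at B3: IN[B3] = OUT[B2] = {a@B0, b@B1, d@B2, e@B2}
Applying B3's transfer function to that IN value gives OUT[B3] (row B3 above).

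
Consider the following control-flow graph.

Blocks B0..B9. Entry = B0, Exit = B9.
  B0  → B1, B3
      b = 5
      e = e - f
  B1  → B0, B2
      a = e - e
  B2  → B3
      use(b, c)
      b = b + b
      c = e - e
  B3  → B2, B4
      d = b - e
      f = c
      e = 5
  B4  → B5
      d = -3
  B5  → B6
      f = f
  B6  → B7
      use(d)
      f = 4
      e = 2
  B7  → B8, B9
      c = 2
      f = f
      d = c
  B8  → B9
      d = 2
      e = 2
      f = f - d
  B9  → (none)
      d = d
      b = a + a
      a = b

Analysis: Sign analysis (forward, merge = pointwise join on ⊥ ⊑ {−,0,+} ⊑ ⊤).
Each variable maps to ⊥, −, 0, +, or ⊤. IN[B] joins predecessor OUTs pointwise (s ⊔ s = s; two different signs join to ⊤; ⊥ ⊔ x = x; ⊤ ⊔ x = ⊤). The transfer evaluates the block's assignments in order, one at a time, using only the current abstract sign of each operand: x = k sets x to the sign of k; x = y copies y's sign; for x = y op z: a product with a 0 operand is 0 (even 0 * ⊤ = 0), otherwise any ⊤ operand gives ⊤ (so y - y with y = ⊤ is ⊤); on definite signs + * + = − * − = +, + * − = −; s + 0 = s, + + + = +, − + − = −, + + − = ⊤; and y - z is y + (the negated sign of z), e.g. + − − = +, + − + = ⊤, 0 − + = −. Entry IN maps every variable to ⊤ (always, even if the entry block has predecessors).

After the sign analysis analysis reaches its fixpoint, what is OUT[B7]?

Answer: {a: ⊤, b: +, c: +, d: +, e: +, f: +}

Derivation:
Converged values:
  B0:  IN=(all ⊤)  OUT={b:+; rest ⊤}
  B1:  IN={b:+; rest ⊤}  OUT={b:+; rest ⊤}
  B2:  IN={b:+; rest ⊤}  OUT={b:+; rest ⊤}
  B3:  IN={b:+; rest ⊤}  OUT={b:+, e:+; rest ⊤}
  B4:  IN={b:+, e:+; rest ⊤}  OUT={b:+, d:-, e:+; rest ⊤}
  B5:  IN={b:+, d:-, e:+; rest ⊤}  OUT={b:+, d:-, e:+; rest ⊤}
  B6:  IN={b:+, d:-, e:+; rest ⊤}  OUT={b:+, d:-, e:+, f:+; rest ⊤}
  B7:  IN={b:+, d:-, e:+, f:+; rest ⊤}  OUT={b:+, c:+, d:+, e:+, f:+; rest ⊤}
  B8:  IN={b:+, c:+, d:+, e:+, f:+; rest ⊤}  OUT={b:+, c:+, d:+, e:+; rest ⊤}
  B9:  IN={b:+, c:+, d:+, e:+; rest ⊤}  OUT={c:+, d:+, e:+; rest ⊤}

Merge at B7: IN[B7] = OUT[B6] = {a: ⊤, b: +, c: ⊤, d: -, e: +, f: +}
Applying B7's transfer function to that IN value gives OUT[B7] (row B7 above).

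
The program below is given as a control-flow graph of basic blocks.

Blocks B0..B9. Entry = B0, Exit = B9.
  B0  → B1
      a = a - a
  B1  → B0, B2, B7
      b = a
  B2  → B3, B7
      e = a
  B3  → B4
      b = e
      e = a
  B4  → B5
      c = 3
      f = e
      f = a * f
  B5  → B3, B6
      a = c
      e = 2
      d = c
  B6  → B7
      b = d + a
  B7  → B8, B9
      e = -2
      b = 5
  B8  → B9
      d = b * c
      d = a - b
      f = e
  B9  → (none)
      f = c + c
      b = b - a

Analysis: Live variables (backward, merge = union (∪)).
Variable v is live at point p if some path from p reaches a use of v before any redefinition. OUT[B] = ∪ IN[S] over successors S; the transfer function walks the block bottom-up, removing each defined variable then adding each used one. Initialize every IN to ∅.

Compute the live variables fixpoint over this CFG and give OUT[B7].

Fixpoint table:
  B0: | IN={a, c} | OUT={a, c}
  B1: | IN={a, c} | OUT={a, c}
  B2: | IN={a, c} | OUT={a, c, e}
  B3: | IN={a, e} | OUT={a, e}
  B4: | IN={a, e} | OUT={c}
  B5: | IN={c} | OUT={a, c, d, e}
  B6: | IN={a, c, d} | OUT={a, c}
  B7: | IN={a, c} | OUT={a, b, c, e}
  B8: | IN={a, b, c, e} | OUT={a, b, c}
  B9: | IN={a, b, c} | OUT={}

Merge at B7: OUT[B7] = IN[B8] ⊔ IN[B9] = {a, b, c, e}

Answer: {a, b, c, e}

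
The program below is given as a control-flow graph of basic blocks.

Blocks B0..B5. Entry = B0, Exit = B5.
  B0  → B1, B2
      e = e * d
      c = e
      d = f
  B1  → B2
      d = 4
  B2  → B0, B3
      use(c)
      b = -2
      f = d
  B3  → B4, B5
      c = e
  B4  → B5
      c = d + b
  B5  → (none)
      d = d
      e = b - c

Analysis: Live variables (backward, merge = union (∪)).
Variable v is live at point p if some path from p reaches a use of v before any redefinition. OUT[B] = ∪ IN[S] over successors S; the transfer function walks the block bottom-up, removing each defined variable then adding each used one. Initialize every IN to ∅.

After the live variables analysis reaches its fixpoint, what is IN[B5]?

Answer: {b, c, d}

Working:
Per-block solution:
  B0: | IN={d, e, f} | OUT={c, d, e}
  B1: | IN={c, e} | OUT={c, d, e}
  B2: | IN={c, d, e} | OUT={b, d, e, f}
  B3: | IN={b, d, e} | OUT={b, c, d}
  B4: | IN={b, d} | OUT={b, c, d}
  B5: | IN={b, c, d} | OUT={}

B5 is the boundary node: OUT[B5] = {}
Applying B5's transfer function to that OUT value gives IN[B5] (row B5 above).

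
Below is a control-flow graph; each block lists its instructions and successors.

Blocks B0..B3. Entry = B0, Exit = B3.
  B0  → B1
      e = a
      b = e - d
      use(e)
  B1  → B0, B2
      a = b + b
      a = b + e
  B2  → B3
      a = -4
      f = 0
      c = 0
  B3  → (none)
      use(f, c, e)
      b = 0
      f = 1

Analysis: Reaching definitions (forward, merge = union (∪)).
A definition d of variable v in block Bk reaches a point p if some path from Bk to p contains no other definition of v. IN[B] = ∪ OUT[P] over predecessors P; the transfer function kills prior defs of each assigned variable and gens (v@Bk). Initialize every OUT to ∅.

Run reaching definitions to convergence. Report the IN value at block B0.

Answer: {a@B1, b@B0, e@B0}

Derivation:
Fixpoint table:
  B0:  IN={a@B1, b@B0, e@B0}  OUT={a@B1, b@B0, e@B0}
  B1:  IN={a@B1, b@B0, e@B0}  OUT={a@B1, b@B0, e@B0}
  B2:  IN={a@B1, b@B0, e@B0}  OUT={a@B2, b@B0, c@B2, e@B0, f@B2}
  B3:  IN={a@B2, b@B0, c@B2, e@B0, f@B2}  OUT={a@B2, b@B3, c@B2, e@B0, f@B3}

Merge at B0 (entry node, so the boundary value {} is joined with the incoming edge(s)): IN[B0] = {} ⊔ OUT[B1] = {a@B1, b@B0, e@B0}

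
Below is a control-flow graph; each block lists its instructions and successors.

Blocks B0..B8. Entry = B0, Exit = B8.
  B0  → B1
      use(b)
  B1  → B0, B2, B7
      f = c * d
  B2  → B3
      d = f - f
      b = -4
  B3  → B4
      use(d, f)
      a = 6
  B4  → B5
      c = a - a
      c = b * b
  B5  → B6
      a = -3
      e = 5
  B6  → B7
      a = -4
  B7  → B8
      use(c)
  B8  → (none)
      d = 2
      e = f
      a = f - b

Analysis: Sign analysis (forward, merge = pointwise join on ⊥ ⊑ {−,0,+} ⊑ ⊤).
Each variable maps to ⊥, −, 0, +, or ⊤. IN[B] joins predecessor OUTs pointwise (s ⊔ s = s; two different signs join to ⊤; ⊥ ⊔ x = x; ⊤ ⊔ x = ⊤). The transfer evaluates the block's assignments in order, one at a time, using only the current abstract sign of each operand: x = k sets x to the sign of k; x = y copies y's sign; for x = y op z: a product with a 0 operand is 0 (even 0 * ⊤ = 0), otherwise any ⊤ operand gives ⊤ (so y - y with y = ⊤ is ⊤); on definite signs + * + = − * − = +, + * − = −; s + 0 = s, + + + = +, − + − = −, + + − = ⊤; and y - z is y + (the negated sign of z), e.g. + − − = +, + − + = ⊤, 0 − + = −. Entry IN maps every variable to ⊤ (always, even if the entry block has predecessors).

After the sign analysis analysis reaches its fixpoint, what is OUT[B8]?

Answer: {a: ⊤, b: ⊤, c: ⊤, d: +, e: ⊤, f: ⊤}

Working:
Converged values:
  B0:   IN=(all ⊤)   OUT=(all ⊤)
  B1:   IN=(all ⊤)   OUT=(all ⊤)
  B2:   IN=(all ⊤)   OUT={b:-; rest ⊤}
  B3:   IN={b:-; rest ⊤}   OUT={a:+, b:-; rest ⊤}
  B4:   IN={a:+, b:-; rest ⊤}   OUT={a:+, b:-, c:+; rest ⊤}
  B5:   IN={a:+, b:-, c:+; rest ⊤}   OUT={a:-, b:-, c:+, e:+; rest ⊤}
  B6:   IN={a:-, b:-, c:+, e:+; rest ⊤}   OUT={a:-, b:-, c:+, e:+; rest ⊤}
  B7:   IN=(all ⊤)   OUT=(all ⊤)
  B8:   IN=(all ⊤)   OUT={d:+; rest ⊤}

Merge at B8: IN[B8] = OUT[B7] = {a: ⊤, b: ⊤, c: ⊤, d: ⊤, e: ⊤, f: ⊤}
Applying B8's transfer function to that IN value gives OUT[B8] (row B8 above).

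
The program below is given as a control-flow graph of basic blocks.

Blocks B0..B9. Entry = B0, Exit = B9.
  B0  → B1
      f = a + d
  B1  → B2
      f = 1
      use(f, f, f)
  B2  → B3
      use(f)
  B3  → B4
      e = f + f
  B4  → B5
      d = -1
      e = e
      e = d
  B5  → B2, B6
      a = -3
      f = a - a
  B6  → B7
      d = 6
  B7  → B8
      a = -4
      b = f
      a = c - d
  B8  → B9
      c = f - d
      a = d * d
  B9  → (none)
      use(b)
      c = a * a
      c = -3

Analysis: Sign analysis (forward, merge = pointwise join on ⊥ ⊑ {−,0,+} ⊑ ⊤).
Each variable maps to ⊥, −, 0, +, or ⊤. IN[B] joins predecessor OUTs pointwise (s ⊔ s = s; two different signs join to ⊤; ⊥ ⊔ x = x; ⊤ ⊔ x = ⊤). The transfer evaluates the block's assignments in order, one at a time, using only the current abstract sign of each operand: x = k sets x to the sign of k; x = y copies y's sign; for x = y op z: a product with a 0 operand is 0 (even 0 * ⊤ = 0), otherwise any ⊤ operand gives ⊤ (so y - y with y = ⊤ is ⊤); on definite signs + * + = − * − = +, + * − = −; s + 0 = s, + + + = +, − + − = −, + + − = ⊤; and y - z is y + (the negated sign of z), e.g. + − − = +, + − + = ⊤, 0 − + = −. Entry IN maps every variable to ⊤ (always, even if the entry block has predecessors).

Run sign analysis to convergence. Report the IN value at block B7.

Converged values:
  B0: | IN=(all ⊤) | OUT=(all ⊤)
  B1: | IN=(all ⊤) | OUT={f:+; rest ⊤}
  B2: | IN=(all ⊤) | OUT=(all ⊤)
  B3: | IN=(all ⊤) | OUT=(all ⊤)
  B4: | IN=(all ⊤) | OUT={d:-, e:-; rest ⊤}
  B5: | IN={d:-, e:-; rest ⊤} | OUT={a:-, d:-, e:-; rest ⊤}
  B6: | IN={a:-, d:-, e:-; rest ⊤} | OUT={a:-, d:+, e:-; rest ⊤}
  B7: | IN={a:-, d:+, e:-; rest ⊤} | OUT={d:+, e:-; rest ⊤}
  B8: | IN={d:+, e:-; rest ⊤} | OUT={a:+, d:+, e:-; rest ⊤}
  B9: | IN={a:+, d:+, e:-; rest ⊤} | OUT={a:+, c:-, d:+, e:-; rest ⊤}

Merge at B7: IN[B7] = OUT[B6] = {a: -, b: ⊤, c: ⊤, d: +, e: -, f: ⊤}

Answer: {a: -, b: ⊤, c: ⊤, d: +, e: -, f: ⊤}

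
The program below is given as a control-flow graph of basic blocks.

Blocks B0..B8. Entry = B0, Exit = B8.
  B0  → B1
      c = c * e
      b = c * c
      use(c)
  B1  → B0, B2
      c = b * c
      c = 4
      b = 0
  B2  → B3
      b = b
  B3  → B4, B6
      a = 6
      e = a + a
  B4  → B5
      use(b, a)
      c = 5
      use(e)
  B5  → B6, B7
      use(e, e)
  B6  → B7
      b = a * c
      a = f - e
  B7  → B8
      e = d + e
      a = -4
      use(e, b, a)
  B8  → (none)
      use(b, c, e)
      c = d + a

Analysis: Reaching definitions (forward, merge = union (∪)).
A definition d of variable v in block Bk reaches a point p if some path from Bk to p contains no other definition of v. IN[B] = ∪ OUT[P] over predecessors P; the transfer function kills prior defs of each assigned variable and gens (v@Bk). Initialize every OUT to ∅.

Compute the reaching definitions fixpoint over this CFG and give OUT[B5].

Per-block solution:
  B0: | IN={b@B1, c@B1} | OUT={b@B0, c@B0}
  B1: | IN={b@B0, c@B0} | OUT={b@B1, c@B1}
  B2: | IN={b@B1, c@B1} | OUT={b@B2, c@B1}
  B3: | IN={b@B2, c@B1} | OUT={a@B3, b@B2, c@B1, e@B3}
  B4: | IN={a@B3, b@B2, c@B1, e@B3} | OUT={a@B3, b@B2, c@B4, e@B3}
  B5: | IN={a@B3, b@B2, c@B4, e@B3} | OUT={a@B3, b@B2, c@B4, e@B3}
  B6: | IN={a@B3, b@B2, c@B1, c@B4, e@B3} | OUT={a@B6, b@B6, c@B1, c@B4, e@B3}
  B7: | IN={a@B3, a@B6, b@B2, b@B6, c@B1, c@B4, e@B3} | OUT={a@B7, b@B2, b@B6, c@B1, c@B4, e@B7}
  B8: | IN={a@B7, b@B2, b@B6, c@B1, c@B4, e@B7} | OUT={a@B7, b@B2, b@B6, c@B8, e@B7}

Merge at B5: IN[B5] = OUT[B4] = {a@B3, b@B2, c@B4, e@B3}
Applying B5's transfer function to that IN value gives OUT[B5] (row B5 above).

Answer: {a@B3, b@B2, c@B4, e@B3}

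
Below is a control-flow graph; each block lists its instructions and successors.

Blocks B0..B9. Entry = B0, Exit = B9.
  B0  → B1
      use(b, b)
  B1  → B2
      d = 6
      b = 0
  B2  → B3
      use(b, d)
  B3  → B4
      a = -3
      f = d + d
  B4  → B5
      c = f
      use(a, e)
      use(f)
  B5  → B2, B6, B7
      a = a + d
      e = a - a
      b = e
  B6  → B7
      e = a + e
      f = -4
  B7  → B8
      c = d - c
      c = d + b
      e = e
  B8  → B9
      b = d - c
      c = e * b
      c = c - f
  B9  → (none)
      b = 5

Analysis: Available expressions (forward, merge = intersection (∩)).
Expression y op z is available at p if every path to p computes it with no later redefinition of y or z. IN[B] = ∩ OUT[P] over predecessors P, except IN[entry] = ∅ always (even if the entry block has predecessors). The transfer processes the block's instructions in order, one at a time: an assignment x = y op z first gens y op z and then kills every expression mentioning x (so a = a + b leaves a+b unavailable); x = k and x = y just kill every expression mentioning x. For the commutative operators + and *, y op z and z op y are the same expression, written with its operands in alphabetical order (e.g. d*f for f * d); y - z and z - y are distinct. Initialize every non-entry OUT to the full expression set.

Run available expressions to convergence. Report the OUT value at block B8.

Per-block solution:
  B0:   IN={}   OUT={}
  B1:   IN={}   OUT={}
  B2:   IN={}   OUT={}
  B3:   IN={}   OUT={d+d}
  B4:   IN={d+d}   OUT={d+d}
  B5:   IN={d+d}   OUT={a-a, d+d}
  B6:   IN={a-a, d+d}   OUT={a-a, d+d}
  B7:   IN={a-a, d+d}   OUT={a-a, b+d, d+d}
  B8:   IN={a-a, b+d, d+d}   OUT={a-a, b*e, d+d}
  B9:   IN={a-a, b*e, d+d}   OUT={a-a, d+d}

Merge at B8: IN[B8] = OUT[B7] = {a-a, b+d, d+d}
Applying B8's transfer function to that IN value gives OUT[B8] (row B8 above).

Answer: {a-a, b*e, d+d}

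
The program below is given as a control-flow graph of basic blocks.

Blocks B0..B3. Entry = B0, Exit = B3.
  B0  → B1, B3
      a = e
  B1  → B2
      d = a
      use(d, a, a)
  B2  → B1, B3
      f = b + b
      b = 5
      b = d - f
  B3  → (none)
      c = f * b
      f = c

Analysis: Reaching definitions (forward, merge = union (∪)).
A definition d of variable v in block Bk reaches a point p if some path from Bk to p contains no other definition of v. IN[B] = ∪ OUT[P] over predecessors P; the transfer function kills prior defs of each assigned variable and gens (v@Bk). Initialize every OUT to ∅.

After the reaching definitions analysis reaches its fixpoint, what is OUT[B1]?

Answer: {a@B0, b@B2, d@B1, f@B2}

Working:
Fixpoint table:
  B0:  IN={}  OUT={a@B0}
  B1:  IN={a@B0, b@B2, d@B1, f@B2}  OUT={a@B0, b@B2, d@B1, f@B2}
  B2:  IN={a@B0, b@B2, d@B1, f@B2}  OUT={a@B0, b@B2, d@B1, f@B2}
  B3:  IN={a@B0, b@B2, d@B1, f@B2}  OUT={a@B0, b@B2, c@B3, d@B1, f@B3}

Merge at B1: IN[B1] = OUT[B0] ⊔ OUT[B2] = {a@B0, b@B2, d@B1, f@B2}
Applying B1's transfer function to that IN value gives OUT[B1] (row B1 above).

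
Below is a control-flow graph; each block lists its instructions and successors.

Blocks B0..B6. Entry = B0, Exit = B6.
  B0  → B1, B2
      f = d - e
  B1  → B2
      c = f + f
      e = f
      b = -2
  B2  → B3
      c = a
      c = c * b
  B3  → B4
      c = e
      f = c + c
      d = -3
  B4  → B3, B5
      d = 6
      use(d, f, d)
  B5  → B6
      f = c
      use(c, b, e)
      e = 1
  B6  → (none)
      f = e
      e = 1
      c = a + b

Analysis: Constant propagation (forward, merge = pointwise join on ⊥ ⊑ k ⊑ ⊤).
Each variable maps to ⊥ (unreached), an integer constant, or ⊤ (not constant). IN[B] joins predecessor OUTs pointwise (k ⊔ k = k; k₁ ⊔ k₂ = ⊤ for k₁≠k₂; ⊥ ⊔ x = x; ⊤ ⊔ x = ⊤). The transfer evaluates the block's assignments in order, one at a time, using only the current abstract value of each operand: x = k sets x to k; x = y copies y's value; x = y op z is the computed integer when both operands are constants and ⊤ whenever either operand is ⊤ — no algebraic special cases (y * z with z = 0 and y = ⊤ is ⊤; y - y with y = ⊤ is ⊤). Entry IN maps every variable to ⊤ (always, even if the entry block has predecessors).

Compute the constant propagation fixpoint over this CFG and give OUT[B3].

Converged values:
  B0: | IN=(all ⊤) | OUT=(all ⊤)
  B1: | IN=(all ⊤) | OUT={b:-2; rest ⊤}
  B2: | IN=(all ⊤) | OUT=(all ⊤)
  B3: | IN=(all ⊤) | OUT={d:-3; rest ⊤}
  B4: | IN={d:-3; rest ⊤} | OUT={d:6; rest ⊤}
  B5: | IN={d:6; rest ⊤} | OUT={d:6, e:1; rest ⊤}
  B6: | IN={d:6, e:1; rest ⊤} | OUT={d:6, e:1, f:1; rest ⊤}

Merge at B3: IN[B3] = OUT[B2] ⊔ OUT[B4] = {a: ⊤, b: ⊤, c: ⊤, d: ⊤, e: ⊤, f: ⊤}
Applying B3's transfer function to that IN value gives OUT[B3] (row B3 above).

Answer: {a: ⊤, b: ⊤, c: ⊤, d: -3, e: ⊤, f: ⊤}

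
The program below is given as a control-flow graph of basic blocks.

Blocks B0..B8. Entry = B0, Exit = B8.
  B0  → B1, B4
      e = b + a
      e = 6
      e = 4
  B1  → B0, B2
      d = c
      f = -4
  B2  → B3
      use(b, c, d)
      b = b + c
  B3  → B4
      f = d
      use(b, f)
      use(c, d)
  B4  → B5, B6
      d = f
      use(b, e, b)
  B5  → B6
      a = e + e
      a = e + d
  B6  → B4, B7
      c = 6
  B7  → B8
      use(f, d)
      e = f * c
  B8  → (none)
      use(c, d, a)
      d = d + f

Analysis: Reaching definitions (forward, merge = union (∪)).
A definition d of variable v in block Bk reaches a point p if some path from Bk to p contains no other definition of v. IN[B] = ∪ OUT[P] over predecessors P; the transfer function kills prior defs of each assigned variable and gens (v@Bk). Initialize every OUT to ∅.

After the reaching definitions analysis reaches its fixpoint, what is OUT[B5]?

Answer: {a@B5, b@B2, c@B6, d@B4, e@B0, f@B1, f@B3}

Working:
Converged values:
  B0:   IN={d@B1, e@B0, f@B1}   OUT={d@B1, e@B0, f@B1}
  B1:   IN={d@B1, e@B0, f@B1}   OUT={d@B1, e@B0, f@B1}
  B2:   IN={d@B1, e@B0, f@B1}   OUT={b@B2, d@B1, e@B0, f@B1}
  B3:   IN={b@B2, d@B1, e@B0, f@B1}   OUT={b@B2, d@B1, e@B0, f@B3}
  B4:   IN={a@B5, b@B2, c@B6, d@B1, d@B4, e@B0, f@B1, f@B3}   OUT={a@B5, b@B2, c@B6, d@B4, e@B0, f@B1, f@B3}
  B5:   IN={a@B5, b@B2, c@B6, d@B4, e@B0, f@B1, f@B3}   OUT={a@B5, b@B2, c@B6, d@B4, e@B0, f@B1, f@B3}
  B6:   IN={a@B5, b@B2, c@B6, d@B4, e@B0, f@B1, f@B3}   OUT={a@B5, b@B2, c@B6, d@B4, e@B0, f@B1, f@B3}
  B7:   IN={a@B5, b@B2, c@B6, d@B4, e@B0, f@B1, f@B3}   OUT={a@B5, b@B2, c@B6, d@B4, e@B7, f@B1, f@B3}
  B8:   IN={a@B5, b@B2, c@B6, d@B4, e@B7, f@B1, f@B3}   OUT={a@B5, b@B2, c@B6, d@B8, e@B7, f@B1, f@B3}

Merge at B5: IN[B5] = OUT[B4] = {a@B5, b@B2, c@B6, d@B4, e@B0, f@B1, f@B3}
Applying B5's transfer function to that IN value gives OUT[B5] (row B5 above).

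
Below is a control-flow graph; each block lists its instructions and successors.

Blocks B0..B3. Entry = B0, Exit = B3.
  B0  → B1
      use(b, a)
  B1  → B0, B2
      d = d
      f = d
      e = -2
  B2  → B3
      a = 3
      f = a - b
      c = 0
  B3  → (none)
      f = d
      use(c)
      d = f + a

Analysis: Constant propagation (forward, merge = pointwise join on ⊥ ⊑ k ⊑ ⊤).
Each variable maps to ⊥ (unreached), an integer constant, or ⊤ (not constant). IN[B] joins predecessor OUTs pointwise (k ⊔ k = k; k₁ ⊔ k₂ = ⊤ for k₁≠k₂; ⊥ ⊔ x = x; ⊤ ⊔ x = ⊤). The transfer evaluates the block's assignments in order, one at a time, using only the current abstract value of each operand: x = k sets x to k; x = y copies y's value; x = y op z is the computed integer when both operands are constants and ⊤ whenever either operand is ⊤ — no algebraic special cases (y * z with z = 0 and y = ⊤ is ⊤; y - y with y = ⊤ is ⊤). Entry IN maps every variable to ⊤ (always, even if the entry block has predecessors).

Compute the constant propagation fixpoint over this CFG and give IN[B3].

Answer: {a: 3, b: ⊤, c: 0, d: ⊤, e: -2, f: ⊤}

Derivation:
Fixpoint table:
  B0:   IN=(all ⊤)   OUT=(all ⊤)
  B1:   IN=(all ⊤)   OUT={e:-2; rest ⊤}
  B2:   IN={e:-2; rest ⊤}   OUT={a:3, c:0, e:-2; rest ⊤}
  B3:   IN={a:3, c:0, e:-2; rest ⊤}   OUT={a:3, c:0, e:-2; rest ⊤}

Merge at B3: IN[B3] = OUT[B2] = {a: 3, b: ⊤, c: 0, d: ⊤, e: -2, f: ⊤}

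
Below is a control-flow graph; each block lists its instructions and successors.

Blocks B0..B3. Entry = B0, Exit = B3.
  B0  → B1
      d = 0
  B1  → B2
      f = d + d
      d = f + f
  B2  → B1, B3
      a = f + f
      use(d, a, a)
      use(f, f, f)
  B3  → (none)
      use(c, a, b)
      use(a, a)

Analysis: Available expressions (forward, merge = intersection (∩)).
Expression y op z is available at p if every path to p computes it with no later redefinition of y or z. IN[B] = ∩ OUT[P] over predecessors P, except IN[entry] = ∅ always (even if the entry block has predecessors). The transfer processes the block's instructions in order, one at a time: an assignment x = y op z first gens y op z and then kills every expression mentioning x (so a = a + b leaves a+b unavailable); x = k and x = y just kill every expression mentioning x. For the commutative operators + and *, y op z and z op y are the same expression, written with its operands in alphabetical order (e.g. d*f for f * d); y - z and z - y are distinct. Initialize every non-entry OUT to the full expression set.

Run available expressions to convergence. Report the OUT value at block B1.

Answer: {f+f}

Working:
Fixpoint table:
  B0: | IN={} | OUT={}
  B1: | IN={} | OUT={f+f}
  B2: | IN={f+f} | OUT={f+f}
  B3: | IN={f+f} | OUT={f+f}

Merge at B1: IN[B1] = OUT[B0] ∩ OUT[B2] = {}
Applying B1's transfer function to that IN value gives OUT[B1] (row B1 above).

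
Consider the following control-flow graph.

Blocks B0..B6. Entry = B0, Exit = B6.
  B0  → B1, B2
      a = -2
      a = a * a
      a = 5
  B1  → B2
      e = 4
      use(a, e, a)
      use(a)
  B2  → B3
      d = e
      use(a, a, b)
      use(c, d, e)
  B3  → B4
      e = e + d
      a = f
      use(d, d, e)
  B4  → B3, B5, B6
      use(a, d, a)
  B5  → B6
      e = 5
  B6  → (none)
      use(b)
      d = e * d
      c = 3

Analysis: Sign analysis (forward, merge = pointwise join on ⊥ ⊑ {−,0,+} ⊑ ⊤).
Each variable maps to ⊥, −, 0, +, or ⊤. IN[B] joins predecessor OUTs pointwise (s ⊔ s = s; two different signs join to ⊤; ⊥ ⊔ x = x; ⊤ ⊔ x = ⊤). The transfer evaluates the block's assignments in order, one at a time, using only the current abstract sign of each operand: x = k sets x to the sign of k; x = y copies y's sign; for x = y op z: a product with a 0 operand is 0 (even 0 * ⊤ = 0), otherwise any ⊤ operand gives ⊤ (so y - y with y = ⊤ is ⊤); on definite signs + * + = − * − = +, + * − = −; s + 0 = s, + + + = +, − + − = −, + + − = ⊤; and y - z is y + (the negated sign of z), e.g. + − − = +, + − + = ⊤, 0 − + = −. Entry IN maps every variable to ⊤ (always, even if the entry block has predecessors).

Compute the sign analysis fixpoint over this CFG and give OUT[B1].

Converged values:
  B0: | IN=(all ⊤) | OUT={a:+; rest ⊤}
  B1: | IN={a:+; rest ⊤} | OUT={a:+, e:+; rest ⊤}
  B2: | IN={a:+; rest ⊤} | OUT={a:+; rest ⊤}
  B3: | IN=(all ⊤) | OUT=(all ⊤)
  B4: | IN=(all ⊤) | OUT=(all ⊤)
  B5: | IN=(all ⊤) | OUT={e:+; rest ⊤}
  B6: | IN=(all ⊤) | OUT={c:+; rest ⊤}

Merge at B1: IN[B1] = OUT[B0] = {a: +, b: ⊤, c: ⊤, d: ⊤, e: ⊤, f: ⊤}
Applying B1's transfer function to that IN value gives OUT[B1] (row B1 above).

Answer: {a: +, b: ⊤, c: ⊤, d: ⊤, e: +, f: ⊤}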